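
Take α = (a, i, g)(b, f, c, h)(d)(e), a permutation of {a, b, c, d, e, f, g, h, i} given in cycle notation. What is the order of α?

12

The cycle type of α is (4, 3, 1, 1).
The order is lcm(4, 3) = 12.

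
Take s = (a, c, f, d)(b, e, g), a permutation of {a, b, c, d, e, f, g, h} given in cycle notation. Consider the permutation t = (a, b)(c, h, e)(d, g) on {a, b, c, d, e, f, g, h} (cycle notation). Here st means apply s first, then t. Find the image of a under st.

(st)(a) = t(s(a)). s(a) = c, then t(c) = h. So (st)(a) = h.

h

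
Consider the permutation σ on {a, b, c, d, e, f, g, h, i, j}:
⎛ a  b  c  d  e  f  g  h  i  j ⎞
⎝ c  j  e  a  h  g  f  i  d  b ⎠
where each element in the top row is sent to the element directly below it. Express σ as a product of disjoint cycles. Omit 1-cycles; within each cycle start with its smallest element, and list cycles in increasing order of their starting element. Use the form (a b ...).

(a c e h i d)(b j)(f g)

Iterating σ from a gives a → c → e → h → i → d → a; that is the 6-cycle (a c e h i d).
Repeating from the next unused element and collecting all non-trivial cycles gives (a c e h i d)(b j)(f g).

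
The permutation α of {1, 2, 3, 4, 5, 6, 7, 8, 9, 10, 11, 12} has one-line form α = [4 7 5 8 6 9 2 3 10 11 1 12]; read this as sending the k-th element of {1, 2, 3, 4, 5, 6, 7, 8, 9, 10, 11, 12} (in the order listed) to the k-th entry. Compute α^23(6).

4

Tracing 6 → 9 → … returns to 6 after 9 steps, so 6 lies in a 9-cycle (1, 4, 8, 3, 5, 6, 9, 10, 11).
Since the cycle has length 9, α^23 acts on it the same as α^5 (23 mod 9 = 5).
Advancing 5 steps from 6: 6 → 9 → 10 → 11 → 1 → 4.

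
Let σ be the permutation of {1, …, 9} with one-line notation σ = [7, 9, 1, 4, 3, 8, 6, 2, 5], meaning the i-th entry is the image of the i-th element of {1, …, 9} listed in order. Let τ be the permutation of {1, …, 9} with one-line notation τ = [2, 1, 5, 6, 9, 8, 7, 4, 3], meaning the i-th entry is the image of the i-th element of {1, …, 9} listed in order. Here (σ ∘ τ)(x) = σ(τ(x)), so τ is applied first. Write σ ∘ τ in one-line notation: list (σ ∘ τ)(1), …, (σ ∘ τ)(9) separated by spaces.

For each element, apply τ then σ: 1 → 2 → 9; 2 → 1 → 7; 3 → 5 → 3; 4 → 6 → 8; 5 → 9 → 5; 6 → 8 → 2; 7 → 7 → 6; 8 → 4 → 4; 9 → 3 → 1.
So σ ∘ τ in one-line form is 9 7 3 8 5 2 6 4 1.

9 7 3 8 5 2 6 4 1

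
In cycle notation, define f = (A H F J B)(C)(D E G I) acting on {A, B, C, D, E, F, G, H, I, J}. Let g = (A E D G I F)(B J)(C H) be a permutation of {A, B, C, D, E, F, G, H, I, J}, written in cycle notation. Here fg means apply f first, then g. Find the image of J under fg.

J

First apply f: f(J) = B, then g(B) = J. Thus (fg)(J) = J.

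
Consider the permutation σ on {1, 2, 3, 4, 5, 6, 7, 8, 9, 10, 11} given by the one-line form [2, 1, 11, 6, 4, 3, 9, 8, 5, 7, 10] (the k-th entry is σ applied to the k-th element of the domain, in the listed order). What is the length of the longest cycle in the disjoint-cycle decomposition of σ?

8

Decomposing into disjoint cycles gives (1 2)(3 11 10 7 9 5 4 6); the longest has length 8.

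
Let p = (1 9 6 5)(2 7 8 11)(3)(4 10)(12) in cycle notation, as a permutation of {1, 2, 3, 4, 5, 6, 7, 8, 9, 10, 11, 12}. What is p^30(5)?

5 lies in the 4-cycle (1 9 6 5).
Powers repeat with period 4 on this cycle, and 30 mod 4 = 2, so p^30(5) = p^2(5).
Advancing 2 steps from 5: 5 → 1 → 9.

9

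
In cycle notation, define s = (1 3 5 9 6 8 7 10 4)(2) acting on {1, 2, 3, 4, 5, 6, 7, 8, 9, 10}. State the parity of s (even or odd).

even

The cycle lengths are 9, 1.
A cycle of length ℓ contributes ℓ−1 transpositions, so s is a product of 8 transpositions — even.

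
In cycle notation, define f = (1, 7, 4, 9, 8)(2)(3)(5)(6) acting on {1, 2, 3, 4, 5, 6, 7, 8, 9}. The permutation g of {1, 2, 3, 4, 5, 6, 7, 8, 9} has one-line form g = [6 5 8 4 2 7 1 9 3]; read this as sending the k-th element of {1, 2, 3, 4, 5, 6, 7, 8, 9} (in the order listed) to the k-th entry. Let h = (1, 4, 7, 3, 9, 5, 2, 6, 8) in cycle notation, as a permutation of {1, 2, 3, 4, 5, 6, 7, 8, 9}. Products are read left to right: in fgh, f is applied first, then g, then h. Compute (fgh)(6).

(fgh)(6) = h(g(f(6))). f(6) = 6, then g(6) = 7, then h(7) = 3, so the result is 3.

3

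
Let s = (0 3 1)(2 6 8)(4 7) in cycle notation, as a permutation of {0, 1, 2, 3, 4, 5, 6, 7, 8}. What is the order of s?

6

The disjoint cycles have lengths 3, 3, 2, 1.
Since disjoint cycles commute, ord(s) = lcm(3, 3, 2) = 6.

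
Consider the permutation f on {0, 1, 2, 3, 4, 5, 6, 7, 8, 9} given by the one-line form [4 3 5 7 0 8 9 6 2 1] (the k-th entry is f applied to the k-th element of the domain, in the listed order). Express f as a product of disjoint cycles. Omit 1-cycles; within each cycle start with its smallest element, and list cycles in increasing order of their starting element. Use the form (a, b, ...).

(0, 4)(1, 3, 7, 6, 9)(2, 5, 8)

Start at 0 and follow images: 0 → 4 → 0, giving the cycle (0, 4).
Repeating from the next unused element and collecting all non-trivial cycles gives (0, 4)(1, 3, 7, 6, 9)(2, 5, 8).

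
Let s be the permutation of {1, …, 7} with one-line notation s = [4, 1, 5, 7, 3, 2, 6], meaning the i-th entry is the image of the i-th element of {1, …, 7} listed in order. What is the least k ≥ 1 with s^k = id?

10

The disjoint-cycle form of s has cycle lengths 5, 2.
The order is lcm(5, 2) = 10.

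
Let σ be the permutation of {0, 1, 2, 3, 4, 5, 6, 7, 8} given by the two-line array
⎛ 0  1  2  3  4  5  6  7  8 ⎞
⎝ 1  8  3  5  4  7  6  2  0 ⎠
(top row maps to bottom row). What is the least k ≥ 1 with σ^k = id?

12

Decomposing into disjoint cycles gives cycle lengths 4, 3, 1, 1.
The order is lcm(4, 3) = 12.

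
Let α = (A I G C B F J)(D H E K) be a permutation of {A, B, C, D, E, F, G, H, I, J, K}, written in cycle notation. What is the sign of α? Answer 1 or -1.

-1

The cycle lengths are 7, 4.
A cycle of length ℓ contributes ℓ−1 transpositions, so α is a product of 6 + 3 = 9 transpositions — odd.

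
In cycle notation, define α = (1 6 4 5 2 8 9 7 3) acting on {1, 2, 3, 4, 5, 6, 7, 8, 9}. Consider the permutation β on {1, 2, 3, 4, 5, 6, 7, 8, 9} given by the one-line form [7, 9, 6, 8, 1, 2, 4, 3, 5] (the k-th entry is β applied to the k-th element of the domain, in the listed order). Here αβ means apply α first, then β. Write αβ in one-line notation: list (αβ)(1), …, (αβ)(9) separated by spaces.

2 3 7 1 9 8 6 5 4

For each element, apply α then β: 1 → 6 → 2; 2 → 8 → 3; 3 → 1 → 7; 4 → 5 → 1; 5 → 2 → 9; 6 → 4 → 8; 7 → 3 → 6; 8 → 9 → 5; 9 → 7 → 4.
So αβ in one-line form is 2 3 7 1 9 8 6 5 4.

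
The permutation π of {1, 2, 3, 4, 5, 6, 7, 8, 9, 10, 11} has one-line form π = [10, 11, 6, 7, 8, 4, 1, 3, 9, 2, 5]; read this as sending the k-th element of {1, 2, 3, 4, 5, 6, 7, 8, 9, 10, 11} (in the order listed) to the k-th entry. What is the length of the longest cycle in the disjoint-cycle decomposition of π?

Decomposing into disjoint cycles gives (1 10 2 11 5 8 3 6 4 7); the longest has length 10.

10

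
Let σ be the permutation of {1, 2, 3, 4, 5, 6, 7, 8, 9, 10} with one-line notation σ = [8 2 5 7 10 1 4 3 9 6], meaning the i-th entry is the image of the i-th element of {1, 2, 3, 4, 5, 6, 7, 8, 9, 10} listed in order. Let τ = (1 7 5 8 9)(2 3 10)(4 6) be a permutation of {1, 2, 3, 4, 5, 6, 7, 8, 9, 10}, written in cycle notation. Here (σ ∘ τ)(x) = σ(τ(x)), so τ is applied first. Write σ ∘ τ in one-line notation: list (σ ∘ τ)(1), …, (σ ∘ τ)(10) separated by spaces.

Chase each element through τ then σ: 1 → 7 → 4; 2 → 3 → 5; 3 → 10 → 6; 4 → 6 → 1; 5 → 8 → 3; 6 → 4 → 7; 7 → 5 → 10; 8 → 9 → 9; 9 → 1 → 8; 10 → 2 → 2.
So σ ∘ τ in one-line form is 4 5 6 1 3 7 10 9 8 2.

4 5 6 1 3 7 10 9 8 2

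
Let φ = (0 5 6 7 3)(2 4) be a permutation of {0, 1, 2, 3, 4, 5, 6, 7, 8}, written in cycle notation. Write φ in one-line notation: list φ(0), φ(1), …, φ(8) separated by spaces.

5 1 4 0 2 6 7 3 8

Image by image: 0↦5, 1↦1, 2↦4, 3↦0, 4↦2, 5↦6, 6↦7, 7↦3, 8↦8.
Listing these in domain order gives 5 1 4 0 2 6 7 3 8.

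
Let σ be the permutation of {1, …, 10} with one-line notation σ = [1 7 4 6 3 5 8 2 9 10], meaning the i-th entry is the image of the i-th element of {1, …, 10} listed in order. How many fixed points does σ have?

The fixed points (elements with σ(x) = x) are {1, 9, 10}, so there are 3.

3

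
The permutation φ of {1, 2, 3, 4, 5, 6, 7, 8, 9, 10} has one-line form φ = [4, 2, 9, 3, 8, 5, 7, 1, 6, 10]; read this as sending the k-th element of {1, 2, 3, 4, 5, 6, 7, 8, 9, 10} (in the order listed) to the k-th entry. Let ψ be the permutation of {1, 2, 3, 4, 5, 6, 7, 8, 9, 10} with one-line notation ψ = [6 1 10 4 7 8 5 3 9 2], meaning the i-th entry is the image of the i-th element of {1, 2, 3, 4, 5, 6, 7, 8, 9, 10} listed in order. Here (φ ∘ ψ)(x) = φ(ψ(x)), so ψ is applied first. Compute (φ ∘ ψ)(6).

1

(φ ∘ ψ)(6) = φ(ψ(6)). ψ(6) = 8, then φ(8) = 1. So (φ ∘ ψ)(6) = 1.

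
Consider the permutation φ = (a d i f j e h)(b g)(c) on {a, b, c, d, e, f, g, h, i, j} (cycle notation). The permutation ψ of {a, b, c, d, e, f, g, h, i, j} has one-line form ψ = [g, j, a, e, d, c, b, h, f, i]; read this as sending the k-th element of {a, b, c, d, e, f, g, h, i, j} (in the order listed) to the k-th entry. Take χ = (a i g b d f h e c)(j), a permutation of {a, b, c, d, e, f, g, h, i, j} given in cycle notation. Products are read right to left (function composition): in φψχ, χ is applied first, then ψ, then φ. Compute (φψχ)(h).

i

Chase h: χ(h) = e; ψ(e) = d; φ(d) = i. Hence (φψχ)(h) = i.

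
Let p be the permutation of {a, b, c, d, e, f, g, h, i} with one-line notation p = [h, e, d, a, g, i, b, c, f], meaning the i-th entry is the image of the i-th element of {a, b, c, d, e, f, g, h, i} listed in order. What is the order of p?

12

The disjoint-cycle form of p has cycle lengths 4, 3, 2.
The order is lcm(4, 3, 2) = 12.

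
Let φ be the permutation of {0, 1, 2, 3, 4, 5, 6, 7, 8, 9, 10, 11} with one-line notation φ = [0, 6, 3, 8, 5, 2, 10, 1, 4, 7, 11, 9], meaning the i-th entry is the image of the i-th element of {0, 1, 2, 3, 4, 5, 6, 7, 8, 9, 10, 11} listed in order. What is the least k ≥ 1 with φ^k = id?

The disjoint-cycle form of φ has cycle lengths 6, 5, 1.
Since disjoint cycles commute, ord(φ) = lcm(6, 5) = 30.

30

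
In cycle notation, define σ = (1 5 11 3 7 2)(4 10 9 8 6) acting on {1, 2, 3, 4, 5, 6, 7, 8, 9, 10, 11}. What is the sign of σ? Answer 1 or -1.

The cycle lengths are 6, 5.
A cycle is odd iff its length is even; σ has 1 even-length cycle, so sgn(σ) = (−1)^1 and σ is odd.

-1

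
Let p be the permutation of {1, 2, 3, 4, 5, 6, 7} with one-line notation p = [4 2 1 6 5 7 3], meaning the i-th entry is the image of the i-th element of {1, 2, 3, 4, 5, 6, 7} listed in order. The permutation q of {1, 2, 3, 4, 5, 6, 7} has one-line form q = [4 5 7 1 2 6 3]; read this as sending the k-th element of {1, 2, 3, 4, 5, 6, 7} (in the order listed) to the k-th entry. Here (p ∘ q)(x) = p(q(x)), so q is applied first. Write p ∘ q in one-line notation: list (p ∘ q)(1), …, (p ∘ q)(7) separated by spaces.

6 5 3 4 2 7 1

(p ∘ q)(x) = p(q(x)). Computing each image: p(q(1)) = p(4) = 6, p(q(2)) = p(5) = 5, p(q(3)) = p(7) = 3, p(q(4)) = p(1) = 4, p(q(5)) = p(2) = 2, p(q(6)) = p(6) = 7, p(q(7)) = p(3) = 1.
Hence p ∘ q = [6 5 3 4 2 7 1].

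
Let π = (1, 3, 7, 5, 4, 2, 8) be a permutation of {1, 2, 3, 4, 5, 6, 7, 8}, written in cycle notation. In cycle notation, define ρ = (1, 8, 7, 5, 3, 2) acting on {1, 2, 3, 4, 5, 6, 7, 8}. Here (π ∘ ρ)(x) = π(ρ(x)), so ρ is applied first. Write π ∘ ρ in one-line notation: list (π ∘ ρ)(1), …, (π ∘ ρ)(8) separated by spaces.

(π ∘ ρ)(x) = π(ρ(x)). Computing each image: π(ρ(1)) = π(8) = 1, π(ρ(2)) = π(1) = 3, π(ρ(3)) = π(2) = 8, π(ρ(4)) = π(4) = 2, π(ρ(5)) = π(3) = 7, π(ρ(6)) = π(6) = 6, π(ρ(7)) = π(5) = 4, π(ρ(8)) = π(7) = 5.
Hence π ∘ ρ = [1 3 8 2 7 6 4 5].

1 3 8 2 7 6 4 5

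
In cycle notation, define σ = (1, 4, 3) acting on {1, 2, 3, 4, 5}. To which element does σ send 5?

5 does not appear in any cycle of σ, so it is a fixed point: σ(5) = 5.

5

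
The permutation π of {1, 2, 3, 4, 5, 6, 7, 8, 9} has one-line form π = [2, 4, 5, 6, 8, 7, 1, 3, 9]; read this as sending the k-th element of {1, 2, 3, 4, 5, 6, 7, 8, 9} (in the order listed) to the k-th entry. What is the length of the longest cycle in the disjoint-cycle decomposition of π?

5

Decomposing into disjoint cycles gives (1, 2, 4, 6, 7)(3, 5, 8); the longest has length 5.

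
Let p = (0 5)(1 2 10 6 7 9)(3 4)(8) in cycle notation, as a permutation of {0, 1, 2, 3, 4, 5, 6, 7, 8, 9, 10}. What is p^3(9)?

10

9 lies in the 6-cycle (1 2 10 6 7 9).
Advancing 3 steps from 9: 9 → 1 → 2 → 10.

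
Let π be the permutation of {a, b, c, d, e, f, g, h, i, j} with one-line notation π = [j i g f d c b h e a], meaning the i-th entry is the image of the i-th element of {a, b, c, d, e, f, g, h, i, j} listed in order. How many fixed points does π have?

The fixed points (elements with π(x) = x) are {h}, so there is 1.

1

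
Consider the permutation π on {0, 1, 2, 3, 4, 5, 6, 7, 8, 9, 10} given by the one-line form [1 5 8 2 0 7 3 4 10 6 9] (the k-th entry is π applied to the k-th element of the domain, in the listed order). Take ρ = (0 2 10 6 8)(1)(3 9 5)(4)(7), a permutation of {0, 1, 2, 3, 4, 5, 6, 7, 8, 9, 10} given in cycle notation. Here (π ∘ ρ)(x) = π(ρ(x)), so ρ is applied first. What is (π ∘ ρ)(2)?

(π ∘ ρ)(2) = π(ρ(2)). ρ(2) = 10, then π(10) = 9. So (π ∘ ρ)(2) = 9.

9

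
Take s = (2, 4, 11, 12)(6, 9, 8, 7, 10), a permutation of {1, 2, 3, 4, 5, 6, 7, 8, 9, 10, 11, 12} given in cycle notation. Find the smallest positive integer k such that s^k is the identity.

The disjoint cycles have lengths 5, 4, 1, 1, 1.
Since disjoint cycles commute, ord(s) = lcm(5, 4) = 20.

20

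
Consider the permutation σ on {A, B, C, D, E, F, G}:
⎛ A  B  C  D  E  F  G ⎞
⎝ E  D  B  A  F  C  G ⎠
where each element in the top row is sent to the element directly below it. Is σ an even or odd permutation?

odd

In disjoint-cycle form the cycle lengths are 6, 1.
A cycle of length ℓ contributes ℓ−1 transpositions, so σ is a product of 5 transpositions — odd.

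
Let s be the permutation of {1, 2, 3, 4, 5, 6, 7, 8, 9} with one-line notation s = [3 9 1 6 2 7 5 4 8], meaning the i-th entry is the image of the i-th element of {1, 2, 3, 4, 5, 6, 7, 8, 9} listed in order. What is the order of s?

14

The disjoint-cycle form of s has cycle lengths 7, 2.
Since disjoint cycles commute, ord(s) = lcm(7, 2) = 14.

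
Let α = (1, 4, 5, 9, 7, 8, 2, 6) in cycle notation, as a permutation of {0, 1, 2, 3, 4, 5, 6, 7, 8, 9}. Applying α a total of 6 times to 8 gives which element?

8 lies in the 8-cycle (1, 4, 5, 9, 7, 8, 2, 6).
Advancing 6 steps from 8: 8 → 2 → 6 → 1 → 4 → 5 → 9.

9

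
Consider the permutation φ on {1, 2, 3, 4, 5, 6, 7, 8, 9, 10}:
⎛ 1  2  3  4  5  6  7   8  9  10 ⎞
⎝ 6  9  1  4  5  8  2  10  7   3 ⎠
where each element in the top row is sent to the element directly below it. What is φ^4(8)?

Tracing 8 → 10 → … returns to 8 after 5 steps, so 8 lies in a 5-cycle (1 6 8 10 3).
Advancing 4 steps from 8: 8 → 10 → 3 → 1 → 6.

6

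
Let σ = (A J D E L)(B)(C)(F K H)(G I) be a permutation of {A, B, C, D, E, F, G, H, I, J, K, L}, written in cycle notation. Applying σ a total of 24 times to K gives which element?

K

K lies in the 3-cycle (F K H).
Powers repeat with period 3 on this cycle, and 24 mod 3 = 0, so σ^24(K) = σ^0(K).
So σ^24(K) = K.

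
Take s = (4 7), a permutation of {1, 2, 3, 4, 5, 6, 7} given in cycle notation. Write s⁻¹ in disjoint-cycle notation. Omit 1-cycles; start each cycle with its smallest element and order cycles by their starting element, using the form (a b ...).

If s sends a → b within a cycle, s⁻¹ sends b → a; equivalently, reverse each cycle.
After reversing and putting each cycle's least element first, s⁻¹ = (4 7).

(4 7)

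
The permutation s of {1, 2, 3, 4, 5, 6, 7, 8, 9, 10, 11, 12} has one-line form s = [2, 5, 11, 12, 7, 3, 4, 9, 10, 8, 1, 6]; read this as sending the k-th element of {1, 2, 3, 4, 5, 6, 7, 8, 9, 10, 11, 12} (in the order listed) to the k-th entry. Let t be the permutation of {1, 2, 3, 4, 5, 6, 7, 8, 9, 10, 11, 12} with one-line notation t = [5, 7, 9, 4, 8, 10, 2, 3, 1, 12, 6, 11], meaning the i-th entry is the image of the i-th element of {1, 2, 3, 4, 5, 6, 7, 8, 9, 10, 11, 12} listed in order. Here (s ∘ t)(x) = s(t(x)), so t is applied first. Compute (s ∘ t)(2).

4

t(2) = 7, then s(7) = 4; composing gives (s ∘ t)(2) = 4.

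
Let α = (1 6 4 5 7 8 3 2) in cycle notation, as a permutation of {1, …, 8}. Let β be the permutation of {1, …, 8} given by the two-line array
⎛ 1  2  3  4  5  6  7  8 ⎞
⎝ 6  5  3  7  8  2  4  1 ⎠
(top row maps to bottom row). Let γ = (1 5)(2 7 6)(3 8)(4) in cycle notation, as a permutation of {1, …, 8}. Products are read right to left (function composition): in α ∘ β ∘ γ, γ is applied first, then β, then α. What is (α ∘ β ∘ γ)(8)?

2

(α ∘ β ∘ γ)(8) = α(β(γ(8))). γ(8) = 3, then β(3) = 3, then α(3) = 2, so the result is 2.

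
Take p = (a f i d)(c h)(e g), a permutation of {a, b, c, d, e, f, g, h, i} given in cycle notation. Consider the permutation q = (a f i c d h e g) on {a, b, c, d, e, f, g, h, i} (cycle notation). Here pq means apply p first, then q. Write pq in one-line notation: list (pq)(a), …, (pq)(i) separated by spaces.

i b e f a c g d h

For each element, apply p then q: a → f → i; b → b → b; c → h → e; d → a → f; e → g → a; f → i → c; g → e → g; h → c → d; i → d → h.
So pq in one-line form is i b e f a c g d h.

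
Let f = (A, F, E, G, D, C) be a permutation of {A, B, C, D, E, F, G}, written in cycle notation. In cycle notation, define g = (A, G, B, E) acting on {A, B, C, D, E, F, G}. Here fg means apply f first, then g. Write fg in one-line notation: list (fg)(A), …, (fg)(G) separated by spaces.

F E G C B A D

Chase each element through f then g: A → F → F; B → B → E; C → A → G; D → C → C; E → G → B; F → E → A; G → D → D.
Collecting the images, fg = [F E G C B A D].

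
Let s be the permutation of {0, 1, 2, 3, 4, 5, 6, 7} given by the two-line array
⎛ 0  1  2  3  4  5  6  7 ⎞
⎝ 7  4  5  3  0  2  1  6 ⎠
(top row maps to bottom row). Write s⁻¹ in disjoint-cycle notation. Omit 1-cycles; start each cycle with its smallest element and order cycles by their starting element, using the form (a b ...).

(0 4 1 6 7)(2 5)

First write s in disjoint cycles: (0 7 6 1 4)(2 5).
Reversing each cycle (and rotating so the smallest element leads) gives s⁻¹ = (0 4 1 6 7)(2 5).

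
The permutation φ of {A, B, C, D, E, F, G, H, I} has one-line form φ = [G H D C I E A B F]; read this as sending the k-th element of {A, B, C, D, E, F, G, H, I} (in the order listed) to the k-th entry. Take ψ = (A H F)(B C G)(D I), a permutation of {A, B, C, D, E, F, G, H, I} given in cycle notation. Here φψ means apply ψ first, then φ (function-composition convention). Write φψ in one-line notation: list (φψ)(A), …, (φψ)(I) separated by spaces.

(φψ)(x) = φ(ψ(x)). Computing each image: φ(ψ(A)) = φ(H) = B, φ(ψ(B)) = φ(C) = D, φ(ψ(C)) = φ(G) = A, φ(ψ(D)) = φ(I) = F, φ(ψ(E)) = φ(E) = I, φ(ψ(F)) = φ(A) = G, φ(ψ(G)) = φ(B) = H, φ(ψ(H)) = φ(F) = E, φ(ψ(I)) = φ(D) = C.
Hence φψ = [B D A F I G H E C].

B D A F I G H E C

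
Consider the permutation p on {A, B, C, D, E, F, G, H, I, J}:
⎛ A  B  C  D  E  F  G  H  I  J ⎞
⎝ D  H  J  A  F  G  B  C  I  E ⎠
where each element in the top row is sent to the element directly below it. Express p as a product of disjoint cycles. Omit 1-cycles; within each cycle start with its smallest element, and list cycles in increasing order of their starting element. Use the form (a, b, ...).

Iterating p from A gives A → D → A; that is the 2-cycle (A, D).
Continuing from each remaining unvisited element yields (A, D)(B, H, C, J, E, F, G).

(A, D)(B, H, C, J, E, F, G)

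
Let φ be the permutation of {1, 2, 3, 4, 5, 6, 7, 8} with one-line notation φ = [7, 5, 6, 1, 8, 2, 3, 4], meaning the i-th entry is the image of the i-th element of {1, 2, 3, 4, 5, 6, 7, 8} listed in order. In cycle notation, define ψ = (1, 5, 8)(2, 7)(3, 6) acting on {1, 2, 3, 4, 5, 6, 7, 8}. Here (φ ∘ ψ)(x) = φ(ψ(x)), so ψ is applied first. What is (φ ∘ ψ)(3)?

ψ(3) = 6, then φ(6) = 2; composing gives (φ ∘ ψ)(3) = 2.

2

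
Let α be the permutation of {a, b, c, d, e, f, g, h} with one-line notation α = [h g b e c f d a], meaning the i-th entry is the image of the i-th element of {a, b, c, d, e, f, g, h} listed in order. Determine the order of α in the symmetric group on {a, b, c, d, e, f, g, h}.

The disjoint-cycle form of α has cycle lengths 5, 2, 1.
Since disjoint cycles commute, ord(α) = lcm(5, 2) = 10.

10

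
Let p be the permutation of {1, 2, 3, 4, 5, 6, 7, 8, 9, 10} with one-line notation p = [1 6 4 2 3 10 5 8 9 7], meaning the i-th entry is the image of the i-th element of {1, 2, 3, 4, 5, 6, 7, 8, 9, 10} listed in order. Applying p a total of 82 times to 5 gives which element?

10

Tracing 5 → 3 → … returns to 5 after 7 steps, so 5 lies in a 7-cycle (2, 6, 10, 7, 5, 3, 4).
Powers repeat with period 7 on this cycle, and 82 mod 7 = 5, so p^82(5) = p^5(5).
Advancing 5 steps from 5: 5 → 3 → 4 → 2 → 6 → 10.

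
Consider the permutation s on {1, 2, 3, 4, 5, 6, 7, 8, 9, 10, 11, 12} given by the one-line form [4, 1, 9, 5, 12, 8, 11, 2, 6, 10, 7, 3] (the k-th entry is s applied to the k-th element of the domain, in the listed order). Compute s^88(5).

1

Tracing 5 → 12 → … returns to 5 after 9 steps, so 5 lies in a 9-cycle (1 4 5 12 3 9 6 8 2).
On a 9-cycle, s^9 is the identity, so s^88 = s^7 there (88 ≡ 7 mod 9).
Stepping 7 places around the cycle: 5 → 12 → 3 → 9 → 6 → 8 → 2 → 1.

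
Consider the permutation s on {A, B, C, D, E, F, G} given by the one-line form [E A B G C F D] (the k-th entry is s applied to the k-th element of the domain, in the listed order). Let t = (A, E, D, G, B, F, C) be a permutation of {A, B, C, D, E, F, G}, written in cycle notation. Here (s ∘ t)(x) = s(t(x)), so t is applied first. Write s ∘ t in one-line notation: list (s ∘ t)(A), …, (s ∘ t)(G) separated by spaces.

(s ∘ t)(x) = s(t(x)). Computing each image: s(t(A)) = s(E) = C, s(t(B)) = s(F) = F, s(t(C)) = s(A) = E, s(t(D)) = s(G) = D, s(t(E)) = s(D) = G, s(t(F)) = s(C) = B, s(t(G)) = s(B) = A.
Hence s ∘ t = [C F E D G B A].

C F E D G B A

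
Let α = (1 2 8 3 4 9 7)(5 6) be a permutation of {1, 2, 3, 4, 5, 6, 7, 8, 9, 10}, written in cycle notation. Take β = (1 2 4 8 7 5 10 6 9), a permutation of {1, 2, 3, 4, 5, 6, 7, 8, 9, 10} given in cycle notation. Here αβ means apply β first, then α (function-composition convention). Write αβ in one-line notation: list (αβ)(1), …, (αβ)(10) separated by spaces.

8 9 4 3 10 7 6 1 2 5

(αβ)(x) = α(β(x)). Computing each image: α(β(1)) = α(2) = 8, α(β(2)) = α(4) = 9, α(β(3)) = α(3) = 4, α(β(4)) = α(8) = 3, α(β(5)) = α(10) = 10, α(β(6)) = α(9) = 7, α(β(7)) = α(5) = 6, α(β(8)) = α(7) = 1, α(β(9)) = α(1) = 2, α(β(10)) = α(6) = 5.
Hence αβ = [8 9 4 3 10 7 6 1 2 5].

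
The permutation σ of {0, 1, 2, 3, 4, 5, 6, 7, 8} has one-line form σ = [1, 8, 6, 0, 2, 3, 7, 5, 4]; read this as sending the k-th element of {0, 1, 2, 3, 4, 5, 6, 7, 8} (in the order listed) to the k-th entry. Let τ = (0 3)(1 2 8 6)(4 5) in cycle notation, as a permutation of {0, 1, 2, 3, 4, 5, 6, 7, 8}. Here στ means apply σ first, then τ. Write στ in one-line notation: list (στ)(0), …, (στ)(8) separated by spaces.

For each element, apply σ then τ: 0 → 1 → 2; 1 → 8 → 6; 2 → 6 → 1; 3 → 0 → 3; 4 → 2 → 8; 5 → 3 → 0; 6 → 7 → 7; 7 → 5 → 4; 8 → 4 → 5.
So στ in one-line form is 2 6 1 3 8 0 7 4 5.

2 6 1 3 8 0 7 4 5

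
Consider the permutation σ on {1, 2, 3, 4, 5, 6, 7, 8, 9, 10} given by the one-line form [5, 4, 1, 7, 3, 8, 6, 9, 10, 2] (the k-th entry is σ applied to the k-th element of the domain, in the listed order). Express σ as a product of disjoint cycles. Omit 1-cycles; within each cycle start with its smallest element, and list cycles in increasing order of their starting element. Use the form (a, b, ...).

(1, 5, 3)(2, 4, 7, 6, 8, 9, 10)

Iterating σ from 1 gives 1 → 5 → 3 → 1; that is the 3-cycle (1, 5, 3).
Continuing from each remaining unvisited element yields (1, 5, 3)(2, 4, 7, 6, 8, 9, 10).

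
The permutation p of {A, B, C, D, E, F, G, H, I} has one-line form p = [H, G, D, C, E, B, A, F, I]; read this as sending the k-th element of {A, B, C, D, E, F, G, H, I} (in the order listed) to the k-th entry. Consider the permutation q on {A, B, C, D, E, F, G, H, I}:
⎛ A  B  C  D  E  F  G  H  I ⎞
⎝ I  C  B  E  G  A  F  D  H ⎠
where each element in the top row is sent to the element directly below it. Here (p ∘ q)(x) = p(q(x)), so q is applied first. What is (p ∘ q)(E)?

First apply q: q(E) = G, then p(G) = A. Thus (p ∘ q)(E) = A.

A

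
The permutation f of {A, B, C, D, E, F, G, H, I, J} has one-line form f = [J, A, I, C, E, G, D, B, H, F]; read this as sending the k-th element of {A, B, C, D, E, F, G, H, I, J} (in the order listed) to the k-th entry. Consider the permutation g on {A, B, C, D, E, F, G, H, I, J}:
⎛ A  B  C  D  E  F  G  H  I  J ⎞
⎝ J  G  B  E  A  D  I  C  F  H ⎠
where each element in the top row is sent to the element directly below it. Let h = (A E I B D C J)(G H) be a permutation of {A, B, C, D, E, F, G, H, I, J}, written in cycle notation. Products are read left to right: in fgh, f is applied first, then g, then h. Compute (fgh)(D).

(fgh)(D) = h(g(f(D))). f(D) = C, then g(C) = B, then h(B) = D, so the result is D.

D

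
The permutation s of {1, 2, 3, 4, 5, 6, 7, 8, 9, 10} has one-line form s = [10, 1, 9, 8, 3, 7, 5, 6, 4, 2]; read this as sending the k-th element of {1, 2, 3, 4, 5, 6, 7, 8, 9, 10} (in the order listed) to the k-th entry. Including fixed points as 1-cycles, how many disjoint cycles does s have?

2

The cycle decomposition is (1, 10, 2)(3, 9, 4, 8, 6, 7, 5), which has 2 cycles (counting 1-cycles).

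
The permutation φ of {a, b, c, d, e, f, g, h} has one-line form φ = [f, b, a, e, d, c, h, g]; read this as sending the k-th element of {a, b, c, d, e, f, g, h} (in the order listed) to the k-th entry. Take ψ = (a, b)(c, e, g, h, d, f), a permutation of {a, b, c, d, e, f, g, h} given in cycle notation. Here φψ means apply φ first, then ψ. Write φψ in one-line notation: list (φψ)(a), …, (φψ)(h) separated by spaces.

(φψ)(x) = ψ(φ(x)). Computing each image: ψ(φ(a)) = ψ(f) = c, ψ(φ(b)) = ψ(b) = a, ψ(φ(c)) = ψ(a) = b, ψ(φ(d)) = ψ(e) = g, ψ(φ(e)) = ψ(d) = f, ψ(φ(f)) = ψ(c) = e, ψ(φ(g)) = ψ(h) = d, ψ(φ(h)) = ψ(g) = h.
Hence φψ = [c a b g f e d h].

c a b g f e d h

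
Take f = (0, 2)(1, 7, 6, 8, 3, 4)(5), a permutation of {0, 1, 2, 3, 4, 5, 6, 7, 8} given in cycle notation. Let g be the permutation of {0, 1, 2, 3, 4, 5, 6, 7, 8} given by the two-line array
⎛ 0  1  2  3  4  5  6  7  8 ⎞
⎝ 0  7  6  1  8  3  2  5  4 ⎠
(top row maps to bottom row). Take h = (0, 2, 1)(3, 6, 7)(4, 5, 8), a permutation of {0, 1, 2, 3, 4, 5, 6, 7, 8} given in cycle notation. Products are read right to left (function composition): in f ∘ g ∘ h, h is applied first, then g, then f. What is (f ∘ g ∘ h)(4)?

4

(f ∘ g ∘ h)(4) = f(g(h(4))). h(4) = 5, then g(5) = 3, then f(3) = 4, so the result is 4.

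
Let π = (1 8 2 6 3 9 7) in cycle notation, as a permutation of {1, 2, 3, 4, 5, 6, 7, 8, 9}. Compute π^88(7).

7 lies in the 7-cycle (1 8 2 6 3 9 7).
On a 7-cycle, π^7 is the identity, so π^88 = π^4 there (88 ≡ 4 mod 7).
Advancing 4 steps from 7: 7 → 1 → 8 → 2 → 6.

6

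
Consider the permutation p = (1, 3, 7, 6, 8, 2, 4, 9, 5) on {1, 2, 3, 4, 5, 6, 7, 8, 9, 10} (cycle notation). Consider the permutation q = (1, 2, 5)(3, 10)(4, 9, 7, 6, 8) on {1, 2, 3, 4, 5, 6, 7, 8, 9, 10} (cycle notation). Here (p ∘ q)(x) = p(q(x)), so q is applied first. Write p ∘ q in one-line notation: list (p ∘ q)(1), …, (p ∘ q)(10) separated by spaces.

4 1 10 5 3 2 8 9 6 7

Chase each element through q then p: 1 → 2 → 4; 2 → 5 → 1; 3 → 10 → 10; 4 → 9 → 5; 5 → 1 → 3; 6 → 8 → 2; 7 → 6 → 8; 8 → 4 → 9; 9 → 7 → 6; 10 → 3 → 7.
So p ∘ q in one-line form is 4 1 10 5 3 2 8 9 6 7.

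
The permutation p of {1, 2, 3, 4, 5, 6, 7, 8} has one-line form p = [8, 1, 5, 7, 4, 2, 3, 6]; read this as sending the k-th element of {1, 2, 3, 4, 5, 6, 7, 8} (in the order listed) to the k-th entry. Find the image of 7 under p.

7 is element number 7 of the domain, and entry number 7 of the one-line form is 3, so p(7) = 3.

3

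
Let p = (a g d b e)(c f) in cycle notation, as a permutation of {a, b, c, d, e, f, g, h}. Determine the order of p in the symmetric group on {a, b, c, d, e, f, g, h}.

10

The disjoint cycles have lengths 5, 2, 1.
The order is lcm(5, 2) = 10.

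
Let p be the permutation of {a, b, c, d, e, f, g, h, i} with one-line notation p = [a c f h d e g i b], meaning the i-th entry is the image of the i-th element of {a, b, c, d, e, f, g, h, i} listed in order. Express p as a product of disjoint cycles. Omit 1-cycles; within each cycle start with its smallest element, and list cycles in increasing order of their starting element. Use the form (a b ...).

(b c f e d h i)

From b: b → c → f → e → d → h → i → b, closing the cycle (b c f e d h i).
Continuing from each remaining unvisited element yields (b c f e d h i).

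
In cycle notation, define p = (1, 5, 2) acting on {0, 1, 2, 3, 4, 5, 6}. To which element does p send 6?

6 does not appear in any cycle of p, so it is a fixed point: p(6) = 6.

6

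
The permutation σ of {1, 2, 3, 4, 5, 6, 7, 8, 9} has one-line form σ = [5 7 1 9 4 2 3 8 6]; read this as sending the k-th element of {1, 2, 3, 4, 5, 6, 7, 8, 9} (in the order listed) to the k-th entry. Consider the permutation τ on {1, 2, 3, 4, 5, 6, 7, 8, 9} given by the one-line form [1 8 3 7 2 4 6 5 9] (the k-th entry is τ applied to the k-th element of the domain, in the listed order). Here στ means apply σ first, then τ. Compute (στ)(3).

(στ)(3) = τ(σ(3)). σ(3) = 1, then τ(1) = 1. So (στ)(3) = 1.

1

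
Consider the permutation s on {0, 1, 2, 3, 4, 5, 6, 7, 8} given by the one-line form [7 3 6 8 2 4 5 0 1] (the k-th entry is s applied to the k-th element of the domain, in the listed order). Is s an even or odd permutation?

even

In disjoint-cycle form the cycle lengths are 4, 3, 2.
A cycle is odd iff its length is even; s has 2 even-length cycles, so sgn(s) = (−1)^2 and s is even.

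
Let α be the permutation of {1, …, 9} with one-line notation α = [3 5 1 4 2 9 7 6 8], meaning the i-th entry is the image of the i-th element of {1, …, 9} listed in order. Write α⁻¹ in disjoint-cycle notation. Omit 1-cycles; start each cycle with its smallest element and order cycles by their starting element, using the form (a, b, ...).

First write α in disjoint cycles: (1, 3)(2, 5)(6, 9, 8).
Reversing each cycle (and rotating so the smallest element leads) gives α⁻¹ = (1, 3)(2, 5)(6, 8, 9).

(1, 3)(2, 5)(6, 8, 9)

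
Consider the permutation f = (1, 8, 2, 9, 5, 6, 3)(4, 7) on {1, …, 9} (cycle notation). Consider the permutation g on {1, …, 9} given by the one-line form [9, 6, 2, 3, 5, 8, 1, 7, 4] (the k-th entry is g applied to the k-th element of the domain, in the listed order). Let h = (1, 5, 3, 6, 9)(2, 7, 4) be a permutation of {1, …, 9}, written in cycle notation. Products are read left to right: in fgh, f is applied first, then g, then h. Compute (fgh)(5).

Apply the permutations in order: f(5) = 6, then g(6) = 8, then h(8) = 8. So (fgh)(5) = 8.

8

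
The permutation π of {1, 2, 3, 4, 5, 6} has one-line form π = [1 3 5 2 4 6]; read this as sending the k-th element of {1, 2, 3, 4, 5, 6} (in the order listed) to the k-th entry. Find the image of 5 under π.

5 is element number 5 of the domain, and entry number 5 of the one-line form is 4, so π(5) = 4.

4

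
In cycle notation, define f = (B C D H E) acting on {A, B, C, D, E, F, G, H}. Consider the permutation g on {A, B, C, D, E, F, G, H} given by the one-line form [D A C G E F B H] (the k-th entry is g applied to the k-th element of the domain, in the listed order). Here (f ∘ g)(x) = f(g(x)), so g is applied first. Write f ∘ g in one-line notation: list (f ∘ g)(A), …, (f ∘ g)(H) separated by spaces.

For each element, apply g then f: A → D → H; B → A → A; C → C → D; D → G → G; E → E → B; F → F → F; G → B → C; H → H → E.
Collecting the images, f ∘ g = [H A D G B F C E].

H A D G B F C E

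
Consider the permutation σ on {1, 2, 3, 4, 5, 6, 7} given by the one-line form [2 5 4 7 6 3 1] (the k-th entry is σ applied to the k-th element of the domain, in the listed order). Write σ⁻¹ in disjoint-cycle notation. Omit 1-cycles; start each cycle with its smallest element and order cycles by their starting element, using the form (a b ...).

The cycle decomposition of σ is (1 2 5 6 3 4 7).
The inverse reverses every cycle; in canonical form, σ⁻¹ = (1 7 4 3 6 5 2).

(1 7 4 3 6 5 2)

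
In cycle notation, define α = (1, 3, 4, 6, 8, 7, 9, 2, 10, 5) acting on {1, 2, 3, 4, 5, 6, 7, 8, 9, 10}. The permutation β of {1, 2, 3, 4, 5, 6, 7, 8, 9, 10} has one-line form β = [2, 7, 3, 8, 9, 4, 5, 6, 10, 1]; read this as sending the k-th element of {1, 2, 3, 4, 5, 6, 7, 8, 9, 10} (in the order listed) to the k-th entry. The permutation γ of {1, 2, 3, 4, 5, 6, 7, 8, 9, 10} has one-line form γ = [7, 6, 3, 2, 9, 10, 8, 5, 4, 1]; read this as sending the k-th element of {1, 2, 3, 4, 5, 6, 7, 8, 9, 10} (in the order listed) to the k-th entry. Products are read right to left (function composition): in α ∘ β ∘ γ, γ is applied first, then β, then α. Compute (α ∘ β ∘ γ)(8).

2

Apply the permutations in order: γ(8) = 5, then β(5) = 9, then α(9) = 2. So (α ∘ β ∘ γ)(8) = 2.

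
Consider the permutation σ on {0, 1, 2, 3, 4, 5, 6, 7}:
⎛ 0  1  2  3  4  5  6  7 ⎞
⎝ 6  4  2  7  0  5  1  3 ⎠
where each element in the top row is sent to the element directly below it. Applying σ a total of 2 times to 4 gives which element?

Tracing 4 → 0 → … returns to 4 after 4 steps, so 4 lies in a 4-cycle (0, 6, 1, 4).
Advancing 2 steps from 4: 4 → 0 → 6.

6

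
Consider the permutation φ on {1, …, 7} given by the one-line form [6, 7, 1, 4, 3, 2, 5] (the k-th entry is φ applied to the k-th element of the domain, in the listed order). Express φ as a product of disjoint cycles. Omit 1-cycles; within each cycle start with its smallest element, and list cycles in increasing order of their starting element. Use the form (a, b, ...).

From 1: 1 → 6 → 2 → 7 → 5 → 3 → 1, closing the cycle (1, 6, 2, 7, 5, 3).
Repeating from the next unused element and collecting all non-trivial cycles gives (1, 6, 2, 7, 5, 3).

(1, 6, 2, 7, 5, 3)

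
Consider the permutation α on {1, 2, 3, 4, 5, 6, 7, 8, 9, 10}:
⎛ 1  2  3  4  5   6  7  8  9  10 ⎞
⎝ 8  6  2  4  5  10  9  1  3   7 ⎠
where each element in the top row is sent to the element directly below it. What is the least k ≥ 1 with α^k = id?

Writing α as disjoint cycles, the cycle lengths are 6, 2, 1, 1.
Since disjoint cycles commute, ord(α) = lcm(6, 2) = 6.

6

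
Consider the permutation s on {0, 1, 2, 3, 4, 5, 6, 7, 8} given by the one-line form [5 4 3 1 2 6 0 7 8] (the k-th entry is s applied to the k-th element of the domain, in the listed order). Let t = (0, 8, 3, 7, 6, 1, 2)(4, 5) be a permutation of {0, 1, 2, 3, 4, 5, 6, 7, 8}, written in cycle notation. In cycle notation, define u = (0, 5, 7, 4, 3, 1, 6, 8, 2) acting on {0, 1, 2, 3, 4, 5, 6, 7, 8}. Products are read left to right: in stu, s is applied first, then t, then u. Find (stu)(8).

(stu)(8) = u(t(s(8))). s(8) = 8, then t(8) = 3, then u(3) = 1, so the result is 1.

1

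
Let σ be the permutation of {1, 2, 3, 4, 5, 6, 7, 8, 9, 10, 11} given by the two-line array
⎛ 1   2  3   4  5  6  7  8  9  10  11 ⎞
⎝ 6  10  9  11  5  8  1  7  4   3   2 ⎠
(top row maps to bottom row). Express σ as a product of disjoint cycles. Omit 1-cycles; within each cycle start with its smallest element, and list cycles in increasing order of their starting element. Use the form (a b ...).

(1 6 8 7)(2 10 3 9 4 11)

Iterating σ from 1 gives 1 → 6 → 8 → 7 → 1; that is the 4-cycle (1 6 8 7).
Repeating from the next unused element and collecting all non-trivial cycles gives (1 6 8 7)(2 10 3 9 4 11).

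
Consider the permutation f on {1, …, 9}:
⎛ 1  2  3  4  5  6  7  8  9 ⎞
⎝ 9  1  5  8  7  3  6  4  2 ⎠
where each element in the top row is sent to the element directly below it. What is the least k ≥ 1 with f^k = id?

12

Decomposing into disjoint cycles gives cycle lengths 4, 3, 2.
Since disjoint cycles commute, ord(f) = lcm(4, 3, 2) = 12.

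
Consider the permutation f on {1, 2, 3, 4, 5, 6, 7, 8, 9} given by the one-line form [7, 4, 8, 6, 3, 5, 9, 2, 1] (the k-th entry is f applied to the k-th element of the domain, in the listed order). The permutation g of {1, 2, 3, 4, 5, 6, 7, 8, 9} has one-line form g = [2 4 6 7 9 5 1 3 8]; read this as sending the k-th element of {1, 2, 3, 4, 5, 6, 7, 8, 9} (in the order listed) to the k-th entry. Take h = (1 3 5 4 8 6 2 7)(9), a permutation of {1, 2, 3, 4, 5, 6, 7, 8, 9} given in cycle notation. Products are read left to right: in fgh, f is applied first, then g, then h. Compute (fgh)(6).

Apply the permutations in order: f(6) = 5, then g(5) = 9, then h(9) = 9. So (fgh)(6) = 9.

9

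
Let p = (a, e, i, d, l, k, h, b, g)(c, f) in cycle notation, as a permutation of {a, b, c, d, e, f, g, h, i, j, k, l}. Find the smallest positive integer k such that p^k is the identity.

The cycle type of p is (9, 2, 1).
The order is lcm(9, 2) = 18.

18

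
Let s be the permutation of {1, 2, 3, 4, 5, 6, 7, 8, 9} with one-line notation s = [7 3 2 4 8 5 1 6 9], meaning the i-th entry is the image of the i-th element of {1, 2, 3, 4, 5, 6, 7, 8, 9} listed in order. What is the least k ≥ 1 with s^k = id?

Writing s as disjoint cycles, the cycle lengths are 3, 2, 2, 1, 1.
The order of s is the least common multiple of its cycle lengths: lcm(3, 2, 2) = 6.

6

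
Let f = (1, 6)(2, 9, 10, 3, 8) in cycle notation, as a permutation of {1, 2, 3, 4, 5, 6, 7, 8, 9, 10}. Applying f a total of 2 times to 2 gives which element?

10

2 lies in the 5-cycle (2, 9, 10, 3, 8).
Stepping 2 places around the cycle: 2 → 9 → 10.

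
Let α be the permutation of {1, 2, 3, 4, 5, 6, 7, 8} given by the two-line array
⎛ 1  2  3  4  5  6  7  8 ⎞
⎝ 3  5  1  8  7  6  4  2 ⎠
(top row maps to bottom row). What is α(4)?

8

The entry below 4 in the array is 8, so α(4) = 8.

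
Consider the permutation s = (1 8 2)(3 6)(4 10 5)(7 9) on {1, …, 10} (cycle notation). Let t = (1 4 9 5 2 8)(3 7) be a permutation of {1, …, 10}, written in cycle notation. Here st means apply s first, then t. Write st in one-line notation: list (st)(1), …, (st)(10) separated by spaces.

Chase each element through s then t: 1 → 8 → 1; 2 → 1 → 4; 3 → 6 → 6; 4 → 10 → 10; 5 → 4 → 9; 6 → 3 → 7; 7 → 9 → 5; 8 → 2 → 8; 9 → 7 → 3; 10 → 5 → 2.
So st in one-line form is 1 4 6 10 9 7 5 8 3 2.

1 4 6 10 9 7 5 8 3 2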